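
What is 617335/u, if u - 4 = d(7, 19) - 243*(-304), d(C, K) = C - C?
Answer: 617335/73876 ≈ 8.3564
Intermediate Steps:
d(C, K) = 0
u = 73876 (u = 4 + (0 - 243*(-304)) = 4 + (0 + 73872) = 4 + 73872 = 73876)
617335/u = 617335/73876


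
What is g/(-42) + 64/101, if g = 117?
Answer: -3043/1414 ≈ -2.1521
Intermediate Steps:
g/(-42) + 64/101 = 117/(-42) + 64/101 = 117*(-1/42) + 64*(1/101) = -39/14 + 64/101 = -3043/1414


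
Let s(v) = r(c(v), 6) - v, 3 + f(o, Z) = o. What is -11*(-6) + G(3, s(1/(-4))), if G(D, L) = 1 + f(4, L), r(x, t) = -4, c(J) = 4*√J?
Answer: 68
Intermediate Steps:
f(o, Z) = -3 + o
s(v) = -4 - v
G(D, L) = 2 (G(D, L) = 1 + (-3 + 4) = 1 + 1 = 2)
-11*(-6) + G(3, s(1/(-4))) = -11*(-6) + 2 = 66 + 2 = 68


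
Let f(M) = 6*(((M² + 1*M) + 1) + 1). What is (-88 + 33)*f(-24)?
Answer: -182820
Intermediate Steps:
f(M) = 12 + 6*M + 6*M² (f(M) = 6*(((M² + M) + 1) + 1) = 6*(((M + M²) + 1) + 1) = 6*((1 + M + M²) + 1) = 6*(2 + M + M²) = 12 + 6*M + 6*M²)
(-88 + 33)*f(-24) = (-88 + 33)*(12 + 6*(-24) + 6*(-24)²) = -55*(12 - 144 + 6*576) = -55*(12 - 144 + 3456) = -55*3324 = -182820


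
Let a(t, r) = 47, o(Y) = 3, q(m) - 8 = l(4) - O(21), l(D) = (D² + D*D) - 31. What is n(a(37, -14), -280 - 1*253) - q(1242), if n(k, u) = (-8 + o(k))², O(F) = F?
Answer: 37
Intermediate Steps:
l(D) = -31 + 2*D² (l(D) = (D² + D²) - 31 = 2*D² - 31 = -31 + 2*D²)
q(m) = -12 (q(m) = 8 + ((-31 + 2*4²) - 1*21) = 8 + ((-31 + 2*16) - 21) = 8 + ((-31 + 32) - 21) = 8 + (1 - 21) = 8 - 20 = -12)
n(k, u) = 25 (n(k, u) = (-8 + 3)² = (-5)² = 25)
n(a(37, -14), -280 - 1*253) - q(1242) = 25 - 1*(-12) = 25 + 12 = 37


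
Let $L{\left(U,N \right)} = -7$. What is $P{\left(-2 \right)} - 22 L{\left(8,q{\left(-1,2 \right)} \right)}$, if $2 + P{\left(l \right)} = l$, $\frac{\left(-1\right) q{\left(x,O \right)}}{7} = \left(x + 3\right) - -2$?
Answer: $150$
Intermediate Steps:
$q{\left(x,O \right)} = -35 - 7 x$ ($q{\left(x,O \right)} = - 7 \left(\left(x + 3\right) - -2\right) = - 7 \left(\left(3 + x\right) + 2\right) = - 7 \left(5 + x\right) = -35 - 7 x$)
$P{\left(l \right)} = -2 + l$
$P{\left(-2 \right)} - 22 L{\left(8,q{\left(-1,2 \right)} \right)} = \left(-2 - 2\right) - -154 = -4 + 154 = 150$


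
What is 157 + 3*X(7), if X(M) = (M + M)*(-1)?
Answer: 115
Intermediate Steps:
X(M) = -2*M (X(M) = (2*M)*(-1) = -2*M)
157 + 3*X(7) = 157 + 3*(-2*7) = 157 + 3*(-14) = 157 - 42 = 115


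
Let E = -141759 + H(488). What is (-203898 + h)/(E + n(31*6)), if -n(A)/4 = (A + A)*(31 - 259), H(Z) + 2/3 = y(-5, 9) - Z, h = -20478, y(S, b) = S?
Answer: -336564/295517 ≈ -1.1389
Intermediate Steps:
H(Z) = -17/3 - Z (H(Z) = -⅔ + (-5 - Z) = -17/3 - Z)
n(A) = 1824*A (n(A) = -4*(A + A)*(31 - 259) = -4*2*A*(-228) = -(-1824)*A = 1824*A)
E = -426758/3 (E = -141759 + (-17/3 - 1*488) = -141759 + (-17/3 - 488) = -141759 - 1481/3 = -426758/3 ≈ -1.4225e+5)
(-203898 + h)/(E + n(31*6)) = (-203898 - 20478)/(-426758/3 + 1824*(31*6)) = -224376/(-426758/3 + 1824*186) = -224376/(-426758/3 + 339264) = -224376/591034/3 = -224376*3/591034 = -336564/295517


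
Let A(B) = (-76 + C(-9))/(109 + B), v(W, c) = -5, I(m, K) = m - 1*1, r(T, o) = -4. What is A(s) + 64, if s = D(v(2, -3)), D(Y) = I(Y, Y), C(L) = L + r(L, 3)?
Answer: 6503/103 ≈ 63.136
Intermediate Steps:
I(m, K) = -1 + m (I(m, K) = m - 1 = -1 + m)
C(L) = -4 + L (C(L) = L - 4 = -4 + L)
D(Y) = -1 + Y
s = -6 (s = -1 - 5 = -6)
A(B) = -89/(109 + B) (A(B) = (-76 + (-4 - 9))/(109 + B) = (-76 - 13)/(109 + B) = -89/(109 + B))
A(s) + 64 = -89/(109 - 6) + 64 = -89/103 + 64 = 6503/103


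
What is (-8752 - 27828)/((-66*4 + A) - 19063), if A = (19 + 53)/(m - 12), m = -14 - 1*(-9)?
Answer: 20060/10601 ≈ 1.8923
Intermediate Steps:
m = -5 (m = -14 + 9 = -5)
A = -72/17 (A = (19 + 53)/(-5 - 12) = 72/(-17) = 72*(-1/17) = -72/17 ≈ -4.2353)
(-8752 - 27828)/((-66*4 + A) - 19063) = (-8752 - 27828)/((-66*4 - 72/17) - 19063) = -36580/((-264 - 72/17) - 19063) = -36580/(-4560/17 - 19063) = -36580/(-328631/17) = -36580*(-17/328631) = 20060/10601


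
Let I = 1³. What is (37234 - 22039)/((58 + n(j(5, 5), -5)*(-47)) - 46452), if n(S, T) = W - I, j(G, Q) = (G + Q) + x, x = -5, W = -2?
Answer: -15195/46253 ≈ -0.32852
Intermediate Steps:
j(G, Q) = -5 + G + Q (j(G, Q) = (G + Q) - 5 = -5 + G + Q)
I = 1
n(S, T) = -3 (n(S, T) = -2 - 1*1 = -2 - 1 = -3)
(37234 - 22039)/((58 + n(j(5, 5), -5)*(-47)) - 46452) = (37234 - 22039)/((58 - 3*(-47)) - 46452) = 15195/((58 + 141) - 46452) = 15195/(199 - 46452) = 15195/(-46253) = 15195*(-1/46253) = -15195/46253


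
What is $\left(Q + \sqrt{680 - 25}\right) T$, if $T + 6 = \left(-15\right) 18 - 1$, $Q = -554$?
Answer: $153458 - 277 \sqrt{655} \approx 1.4637 \cdot 10^{5}$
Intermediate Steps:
$T = -277$ ($T = -6 - 271 = -277$)
$\left(Q + \sqrt{680 - 25}\right) T = \left(-554 + \sqrt{680 - 25}\right) \left(-277\right) = \left(-554 + \sqrt{655}\right) \left(-277\right) = 153458 - 277 \sqrt{655}$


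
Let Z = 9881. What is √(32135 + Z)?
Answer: 4*√2626 ≈ 204.98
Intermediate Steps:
√(32135 + Z) = √(32135 + 9881) = √42016 = 4*√2626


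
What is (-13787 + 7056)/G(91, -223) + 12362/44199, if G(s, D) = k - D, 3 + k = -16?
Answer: -98327207/3005532 ≈ -32.715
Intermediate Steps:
k = -19 (k = -3 - 16 = -19)
G(s, D) = -19 - D
(-13787 + 7056)/G(91, -223) + 12362/44199 = (-13787 + 7056)/(-19 - 1*(-223)) + 12362/44199 = -6731/(-19 + 223) + 12362*(1/44199) = -6731/204 + 12362/44199 = -98327207/3005532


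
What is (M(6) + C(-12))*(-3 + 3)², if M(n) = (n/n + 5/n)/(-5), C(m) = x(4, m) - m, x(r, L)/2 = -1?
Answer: 0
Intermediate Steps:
x(r, L) = -2 (x(r, L) = 2*(-1) = -2)
C(m) = -2 - m
M(n) = -⅕ - 1/n (M(n) = (1 + 5/n)*(-⅕) = -⅕ - 1/n)
(M(6) + C(-12))*(-3 + 3)² = ((⅕)*(-5 - 1*6)/6 + (-2 - 1*(-12)))*(-3 + 3)² = ((⅕)*(⅙)*(-5 - 6) + (-2 + 12))*0² = ((⅕)*(⅙)*(-11) + 10)*0 = (-11/30 + 10)*0 = (289/30)*0 = 0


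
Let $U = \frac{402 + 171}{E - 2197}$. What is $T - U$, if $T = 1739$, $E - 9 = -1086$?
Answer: $\frac{5694059}{3274} \approx 1739.2$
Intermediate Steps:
$E = -1077$ ($E = 9 - 1086 = -1077$)
$U = - \frac{573}{3274}$ ($U = \frac{402 + 171}{-1077 - 2197} = \frac{573}{-3274} = 573 \left(- \frac{1}{3274}\right) = - \frac{573}{3274} \approx -0.17502$)
$T - U = 1739 - - \frac{573}{3274} = 1739 + \frac{573}{3274} = \frac{5694059}{3274}$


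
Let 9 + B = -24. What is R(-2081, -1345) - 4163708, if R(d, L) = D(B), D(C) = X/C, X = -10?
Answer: -137402354/33 ≈ -4.1637e+6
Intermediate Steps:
B = -33 (B = -9 - 24 = -33)
D(C) = -10/C
R(d, L) = 10/33 (R(d, L) = -10/(-33) = -10*(-1/33) = 10/33)
R(-2081, -1345) - 4163708 = 10/33 - 4163708 = -137402354/33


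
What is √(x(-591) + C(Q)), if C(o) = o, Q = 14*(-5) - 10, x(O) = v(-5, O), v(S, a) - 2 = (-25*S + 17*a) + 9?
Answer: I*√9991 ≈ 99.955*I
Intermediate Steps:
v(S, a) = 11 - 25*S + 17*a (v(S, a) = 2 + ((-25*S + 17*a) + 9) = 2 + (9 - 25*S + 17*a) = 11 - 25*S + 17*a)
x(O) = 136 + 17*O (x(O) = 11 - 25*(-5) + 17*O = 11 + 125 + 17*O = 136 + 17*O)
Q = -80 (Q = -70 - 10 = -80)
√(x(-591) + C(Q)) = √((136 + 17*(-591)) - 80) = √((136 - 10047) - 80) = √(-9911 - 80) = √(-9991) = I*√9991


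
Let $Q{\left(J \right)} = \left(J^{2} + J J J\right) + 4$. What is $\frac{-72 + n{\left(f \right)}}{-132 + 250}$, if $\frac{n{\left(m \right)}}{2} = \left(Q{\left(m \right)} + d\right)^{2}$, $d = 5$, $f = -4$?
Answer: $\frac{1485}{59} \approx 25.169$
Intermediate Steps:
$Q{\left(J \right)} = 4 + J^{2} + J^{3}$ ($Q{\left(J \right)} = \left(J^{2} + J^{2} J\right) + 4 = \left(J^{2} + J^{3}\right) + 4 = 4 + J^{2} + J^{3}$)
$n{\left(m \right)} = 2 \left(9 + m^{2} + m^{3}\right)^{2}$ ($n{\left(m \right)} = 2 \left(\left(4 + m^{2} + m^{3}\right) + 5\right)^{2} = 2 \left(9 + m^{2} + m^{3}\right)^{2}$)
$\frac{-72 + n{\left(f \right)}}{-132 + 250} = \frac{-72 + 2 \left(9 + \left(-4\right)^{2} + \left(-4\right)^{3}\right)^{2}}{-132 + 250} = \frac{-72 + 2 \left(9 + 16 - 64\right)^{2}}{118} = \left(-72 + 2 \left(-39\right)^{2}\right) \frac{1}{118} = \left(-72 + 2 \cdot 1521\right) \frac{1}{118} = \left(-72 + 3042\right) \frac{1}{118} = 2970 \cdot \frac{1}{118} = \frac{1485}{59}$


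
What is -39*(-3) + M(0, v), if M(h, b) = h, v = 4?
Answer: 117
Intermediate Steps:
-39*(-3) + M(0, v) = -39*(-3) + 0 = 117 + 0 = 117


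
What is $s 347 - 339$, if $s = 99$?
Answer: $34014$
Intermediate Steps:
$s 347 - 339 = 99 \cdot 347 - 339 = 34353 - 339 = 34014$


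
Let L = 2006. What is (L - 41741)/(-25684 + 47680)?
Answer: -4415/2444 ≈ -1.8065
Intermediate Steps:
(L - 41741)/(-25684 + 47680) = (2006 - 41741)/(-25684 + 47680) = -39735/21996 = -39735*1/21996 = -4415/2444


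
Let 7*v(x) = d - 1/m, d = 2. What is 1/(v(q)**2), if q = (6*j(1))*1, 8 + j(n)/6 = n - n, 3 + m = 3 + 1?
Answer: 49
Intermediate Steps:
m = 1 (m = -3 + (3 + 1) = -3 + 4 = 1)
j(n) = -48 (j(n) = -48 + 6*(n - n) = -48 + 6*0 = -48 + 0 = -48)
q = -288 (q = (6*(-48))*1 = -288*1 = -288)
v(x) = 1/7 (v(x) = (2 - 1/1)/7 = (2 - 1*1)/7 = (2 - 1)/7 = (1/7)*1 = 1/7)
1/(v(q)**2) = 1/((1/7)**2) = 1/(1/49) = 49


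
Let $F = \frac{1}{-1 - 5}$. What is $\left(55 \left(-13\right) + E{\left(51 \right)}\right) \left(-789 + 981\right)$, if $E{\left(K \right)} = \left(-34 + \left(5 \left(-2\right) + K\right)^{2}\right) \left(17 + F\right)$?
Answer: $5185824$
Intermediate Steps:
$F = - \frac{1}{6}$ ($F = \frac{1}{-6} = - \frac{1}{6} \approx -0.16667$)
$E{\left(K \right)} = - \frac{1717}{3} + \frac{101 \left(-10 + K\right)^{2}}{6}$ ($E{\left(K \right)} = \left(-34 + \left(5 \left(-2\right) + K\right)^{2}\right) \left(17 - \frac{1}{6}\right) = \left(-34 + \left(-10 + K\right)^{2}\right) \frac{101}{6} = - \frac{1717}{3} + \frac{101 \left(-10 + K\right)^{2}}{6}$)
$\left(55 \left(-13\right) + E{\left(51 \right)}\right) \left(-789 + 981\right) = \left(55 \left(-13\right) - \left(\frac{1717}{3} - \frac{101 \left(-10 + 51\right)^{2}}{6}\right)\right) \left(-789 + 981\right) = \left(-715 - \left(\frac{1717}{3} - \frac{101 \cdot 41^{2}}{6}\right)\right) 192 = \left(-715 + \left(- \frac{1717}{3} + \frac{101}{6} \cdot 1681\right)\right) 192 = \left(-715 + \left(- \frac{1717}{3} + \frac{169781}{6}\right)\right) 192 = \left(-715 + \frac{55449}{2}\right) 192 = \frac{54019}{2} \cdot 192 = 5185824$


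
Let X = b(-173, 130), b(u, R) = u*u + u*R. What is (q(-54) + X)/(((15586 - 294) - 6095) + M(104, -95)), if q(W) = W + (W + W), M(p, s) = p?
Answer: 7277/9301 ≈ 0.78239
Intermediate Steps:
b(u, R) = u² + R*u
q(W) = 3*W (q(W) = W + 2*W = 3*W)
X = 7439 (X = -173*(130 - 173) = -173*(-43) = 7439)
(q(-54) + X)/(((15586 - 294) - 6095) + M(104, -95)) = (3*(-54) + 7439)/(((15586 - 294) - 6095) + 104) = (-162 + 7439)/((15292 - 6095) + 104) = 7277/(9197 + 104) = 7277/9301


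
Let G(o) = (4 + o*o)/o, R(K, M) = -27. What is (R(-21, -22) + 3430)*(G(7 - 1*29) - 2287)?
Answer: -86439603/11 ≈ -7.8581e+6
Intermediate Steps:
G(o) = (4 + o²)/o
(R(-21, -22) + 3430)*(G(7 - 1*29) - 2287) = (-27 + 3430)*(((7 - 1*29) + 4/(7 - 1*29)) - 2287) = 3403*(((7 - 29) + 4/(7 - 29)) - 2287) = 3403*((-22 + 4/(-22)) - 2287) = 3403*((-22 + 4*(-1/22)) - 2287) = 3403*((-22 - 2/11) - 2287) = 3403*(-244/11 - 2287) = 3403*(-25401/11) = -86439603/11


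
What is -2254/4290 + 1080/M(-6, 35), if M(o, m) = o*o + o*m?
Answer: -418783/62205 ≈ -6.7323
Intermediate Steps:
M(o, m) = o² + m*o
-2254/4290 + 1080/M(-6, 35) = -2254/4290 + 1080/((-6*(35 - 6))) = -2254*1/4290 + 1080/((-6*29)) = -1127/2145 + 1080/(-174) = -1127/2145 + 1080*(-1/174) = -1127/2145 - 180/29 = -418783/62205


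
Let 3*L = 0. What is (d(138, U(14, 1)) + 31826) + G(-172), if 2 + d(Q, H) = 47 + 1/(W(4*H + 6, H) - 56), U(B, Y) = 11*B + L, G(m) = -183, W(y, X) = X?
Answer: 3105425/98 ≈ 31688.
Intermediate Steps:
L = 0 (L = (⅓)*0 = 0)
U(B, Y) = 11*B (U(B, Y) = 11*B + 0 = 11*B)
d(Q, H) = 45 + 1/(-56 + H) (d(Q, H) = -2 + (47 + 1/(H - 56)) = -2 + (47 + 1/(-56 + H)) = 45 + 1/(-56 + H))
(d(138, U(14, 1)) + 31826) + G(-172) = ((-2519 + 45*(11*14))/(-56 + 11*14) + 31826) - 183 = ((-2519 + 45*154)/(-56 + 154) + 31826) - 183 = ((-2519 + 6930)/98 + 31826) - 183 = ((1/98)*4411 + 31826) - 183 = (4411/98 + 31826) - 183 = 3123359/98 - 183 = 3105425/98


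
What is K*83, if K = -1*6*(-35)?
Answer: 17430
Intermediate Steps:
K = 210 (K = -6*(-35) = 210)
K*83 = 210*83 = 17430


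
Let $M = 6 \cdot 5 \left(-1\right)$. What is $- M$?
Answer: $30$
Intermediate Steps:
$M = -30$ ($M = 30 \left(-1\right) = -30$)
$- M = \left(-1\right) \left(-30\right) = 30$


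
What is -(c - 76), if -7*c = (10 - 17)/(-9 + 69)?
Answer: 4559/60 ≈ 75.983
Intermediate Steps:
c = 1/60 (c = -(10 - 17)/(7*(-9 + 69)) = -(-1)/60 = -⅐*(-7/60) = 1/60 ≈ 0.016667)
-(c - 76) = -(1/60 - 76) = -1*(-4559/60) = 4559/60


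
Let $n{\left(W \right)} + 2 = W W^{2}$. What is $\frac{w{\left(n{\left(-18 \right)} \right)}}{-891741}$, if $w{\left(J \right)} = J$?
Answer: $\frac{5834}{891741} \approx 0.0065423$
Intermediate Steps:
$n{\left(W \right)} = -2 + W^{3}$ ($n{\left(W \right)} = -2 + W W^{2} = -2 + W^{3}$)
$\frac{w{\left(n{\left(-18 \right)} \right)}}{-891741} = \frac{-2 + \left(-18\right)^{3}}{-891741} = \left(-2 - 5832\right) \left(- \frac{1}{891741}\right) = \left(-5834\right) \left(- \frac{1}{891741}\right) = \frac{5834}{891741}$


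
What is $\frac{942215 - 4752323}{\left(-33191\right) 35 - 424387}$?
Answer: $\frac{952527}{396518} \approx 2.4022$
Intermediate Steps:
$\frac{942215 - 4752323}{\left(-33191\right) 35 - 424387} = - \frac{3810108}{-1161685 - 424387} = - \frac{3810108}{-1586072} = \left(-3810108\right) \left(- \frac{1}{1586072}\right) = \frac{952527}{396518}$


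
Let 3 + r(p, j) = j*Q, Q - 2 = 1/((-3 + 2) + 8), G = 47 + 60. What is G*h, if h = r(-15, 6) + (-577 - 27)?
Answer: -445013/7 ≈ -63573.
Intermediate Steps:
G = 107
Q = 15/7 (Q = 2 + 1/((-3 + 2) + 8) = 2 + 1/(-1 + 8) = 2 + 1/7 = 2 + ⅐ = 15/7 ≈ 2.1429)
r(p, j) = -3 + 15*j/7 (r(p, j) = -3 + j*(15/7) = -3 + 15*j/7)
h = -4159/7 (h = (-3 + (15/7)*6) + (-577 - 27) = (-3 + 90/7) - 604 = 69/7 - 604 = -4159/7 ≈ -594.14)
G*h = 107*(-4159/7) = -445013/7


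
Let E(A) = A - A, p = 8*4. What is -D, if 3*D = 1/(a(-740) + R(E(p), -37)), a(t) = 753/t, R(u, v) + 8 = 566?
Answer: -740/1236501 ≈ -0.00059846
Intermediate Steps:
p = 32
E(A) = 0
R(u, v) = 558 (R(u, v) = -8 + 566 = 558)
D = 740/1236501 (D = 1/(3*(753/(-740) + 558)) = 1/(3*(753*(-1/740) + 558)) = 1/(3*(-753/740 + 558)) = 1/(3*(412167/740)) = (⅓)*(740/412167) = 740/1236501 ≈ 0.00059846)
-D = -1*740/1236501 = -740/1236501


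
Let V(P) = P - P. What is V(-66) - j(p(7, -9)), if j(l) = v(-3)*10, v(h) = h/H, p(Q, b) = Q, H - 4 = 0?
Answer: 15/2 ≈ 7.5000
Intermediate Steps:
H = 4 (H = 4 + 0 = 4)
V(P) = 0
v(h) = h/4
j(l) = -15/2 (j(l) = ((1/4)*(-3))*10 = -3/4*10 = -15/2)
V(-66) - j(p(7, -9)) = 0 - 1*(-15/2) = 0 + 15/2 = 15/2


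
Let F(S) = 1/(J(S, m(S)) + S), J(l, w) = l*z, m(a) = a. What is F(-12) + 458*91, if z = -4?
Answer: 1500409/36 ≈ 41678.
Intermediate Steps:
J(l, w) = -4*l (J(l, w) = l*(-4) = -4*l)
F(S) = -1/(3*S) (F(S) = 1/(-4*S + S) = 1/(-3*S) = -1/(3*S))
F(-12) + 458*91 = -⅓/(-12) + 458*91 = -⅓*(-1/12) + 41678 = 1/36 + 41678 = 1500409/36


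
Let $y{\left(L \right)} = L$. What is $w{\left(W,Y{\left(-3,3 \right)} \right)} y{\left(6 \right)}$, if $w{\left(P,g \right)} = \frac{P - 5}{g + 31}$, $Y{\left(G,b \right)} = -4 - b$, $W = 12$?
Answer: $\frac{7}{4} \approx 1.75$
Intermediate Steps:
$w{\left(P,g \right)} = \frac{-5 + P}{31 + g}$
$w{\left(W,Y{\left(-3,3 \right)} \right)} y{\left(6 \right)} = \frac{-5 + 12}{31 - 7} \cdot 6 = \frac{1}{31 - 7} \cdot 7 \cdot 6 = \frac{1}{24} \cdot 7 \cdot 6 = \frac{7}{24} \cdot 6 = \frac{7}{4}$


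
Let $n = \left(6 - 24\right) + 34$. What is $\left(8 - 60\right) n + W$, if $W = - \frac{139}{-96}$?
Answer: $- \frac{79733}{96} \approx -830.55$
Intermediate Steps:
$n = 16$ ($n = -18 + 34 = 16$)
$W = \frac{139}{96}$ ($W = \left(-139\right) \left(- \frac{1}{96}\right) = \frac{139}{96} \approx 1.4479$)
$\left(8 - 60\right) n + W = \left(8 - 60\right) 16 + \frac{139}{96} = \left(-52\right) 16 + \frac{139}{96} = -832 + \frac{139}{96} = - \frac{79733}{96}$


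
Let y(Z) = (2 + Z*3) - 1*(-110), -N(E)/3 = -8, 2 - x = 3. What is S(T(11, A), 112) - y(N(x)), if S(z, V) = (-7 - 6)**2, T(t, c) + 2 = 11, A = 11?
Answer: -15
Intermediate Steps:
T(t, c) = 9 (T(t, c) = -2 + 11 = 9)
S(z, V) = 169 (S(z, V) = (-13)**2 = 169)
x = -1 (x = 2 - 1*3 = 2 - 3 = -1)
N(E) = 24 (N(E) = -3*(-8) = 24)
y(Z) = 112 + 3*Z (y(Z) = (2 + 3*Z) + 110 = 112 + 3*Z)
S(T(11, A), 112) - y(N(x)) = 169 - (112 + 3*24) = 169 - (112 + 72) = 169 - 1*184 = 169 - 184 = -15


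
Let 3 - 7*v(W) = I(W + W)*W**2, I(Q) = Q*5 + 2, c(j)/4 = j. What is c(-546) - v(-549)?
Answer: -1654103979/7 ≈ -2.3630e+8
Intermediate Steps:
c(j) = 4*j
I(Q) = 2 + 5*Q (I(Q) = 5*Q + 2 = 2 + 5*Q)
v(W) = 3/7 - W**2*(2 + 10*W)/7 (v(W) = 3/7 - (2 + 5*(W + W))*W**2/7 = 3/7 - (2 + 5*(2*W))*W**2/7 = 3/7 - (2 + 10*W)*W**2/7 = 3/7 - W**2*(2 + 10*W)/7)
c(-546) - v(-549) = 4*(-546) - (3/7 - 10/7*(-549)**3 - 2/7*(-549)**2) = -2184 - (3/7 - 10/7*(-165469149) - 2/7*301401) = -2184 - (3/7 + 1654691490/7 - 602802/7) = -2184 - 1*1654088691/7 = -2184 - 1654088691/7 = -1654103979/7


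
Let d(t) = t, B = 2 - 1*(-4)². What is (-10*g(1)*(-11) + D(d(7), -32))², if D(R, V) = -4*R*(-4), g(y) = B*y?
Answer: 2039184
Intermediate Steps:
B = -14 (B = 2 - 1*16 = 2 - 16 = -14)
g(y) = -14*y
D(R, V) = 16*R
(-10*g(1)*(-11) + D(d(7), -32))² = (-(-140)*(-11) + 16*7)² = (-10*(-14)*(-11) + 112)² = (140*(-11) + 112)² = (-1540 + 112)² = (-1428)² = 2039184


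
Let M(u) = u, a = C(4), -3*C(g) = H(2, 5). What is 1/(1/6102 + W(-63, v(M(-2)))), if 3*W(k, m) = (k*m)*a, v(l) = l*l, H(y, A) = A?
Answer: 6102/854281 ≈ 0.0071428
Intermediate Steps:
C(g) = -5/3 (C(g) = -1/3*5 = -5/3)
a = -5/3 ≈ -1.6667
v(l) = l**2
W(k, m) = -5*k*m/9 (W(k, m) = ((k*m)*(-5/3))/3 = (-5*k*m/3)/3 = -5*k*m/9)
1/(1/6102 + W(-63, v(M(-2)))) = 1/(1/6102 - 5/9*(-63)*(-2)**2) = 1/(1/6102 - 5/9*(-63)*4) = 1/(1/6102 + 140) = 1/(854281/6102) = 6102/854281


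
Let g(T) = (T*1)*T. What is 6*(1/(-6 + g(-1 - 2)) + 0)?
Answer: 2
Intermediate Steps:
g(T) = T² (g(T) = T*T = T²)
6*(1/(-6 + g(-1 - 2)) + 0) = 6*(1/(-6 + (-1 - 2)²) + 0) = 6*(1/(-6 + (-3)²) + 0) = 6*(1/(-6 + 9) + 0) = 6*(1/3 + 0) = 6*(⅓ + 0) = 6*(⅓) = 2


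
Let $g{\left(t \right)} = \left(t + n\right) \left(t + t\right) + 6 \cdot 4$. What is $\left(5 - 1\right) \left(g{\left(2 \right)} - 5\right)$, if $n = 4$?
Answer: $172$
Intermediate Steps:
$g{\left(t \right)} = 24 + 2 t \left(4 + t\right)$ ($g{\left(t \right)} = \left(t + 4\right) \left(t + t\right) + 6 \cdot 4 = \left(4 + t\right) 2 t + 24 = 2 t \left(4 + t\right) + 24 = 24 + 2 t \left(4 + t\right)$)
$\left(5 - 1\right) \left(g{\left(2 \right)} - 5\right) = \left(5 - 1\right) \left(\left(24 + 2 \cdot 2^{2} + 8 \cdot 2\right) - 5\right) = 4 \left(\left(24 + 2 \cdot 4 + 16\right) - 5\right) = 4 \left(\left(24 + 8 + 16\right) - 5\right) = 4 \left(48 - 5\right) = 4 \cdot 43 = 172$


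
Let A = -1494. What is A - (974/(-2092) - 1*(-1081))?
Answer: -2692963/1046 ≈ -2574.5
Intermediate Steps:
A - (974/(-2092) - 1*(-1081)) = -1494 - (974/(-2092) - 1*(-1081)) = -1494 - (974*(-1/2092) + 1081) = -1494 - (-487/1046 + 1081) = -1494 - 1*1130239/1046 = -1494 - 1130239/1046 = -2692963/1046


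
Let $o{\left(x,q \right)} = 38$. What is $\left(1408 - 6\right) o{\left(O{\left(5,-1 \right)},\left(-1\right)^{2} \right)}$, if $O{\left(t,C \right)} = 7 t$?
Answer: $53276$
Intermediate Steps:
$\left(1408 - 6\right) o{\left(O{\left(5,-1 \right)},\left(-1\right)^{2} \right)} = \left(1408 - 6\right) 38 = 1402 \cdot 38 = 53276$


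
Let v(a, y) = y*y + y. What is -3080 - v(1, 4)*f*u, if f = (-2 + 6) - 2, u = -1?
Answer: -3040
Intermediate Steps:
v(a, y) = y + y² (v(a, y) = y² + y = y + y²)
f = 2 (f = 4 - 2 = 2)
-3080 - v(1, 4)*f*u = -3080 - (4*(1 + 4))*2*(-1) = -3080 - (4*5)*2*(-1) = -3080 - 20*2*(-1) = -3080 - 40*(-1) = -3080 - 1*(-40) = -3080 + 40 = -3040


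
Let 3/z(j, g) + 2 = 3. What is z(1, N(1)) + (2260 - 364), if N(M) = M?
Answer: 1899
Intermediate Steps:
z(j, g) = 3 (z(j, g) = 3/(-2 + 3) = 3/1 = 3*1 = 3)
z(1, N(1)) + (2260 - 364) = 3 + (2260 - 364) = 3 + 1896 = 1899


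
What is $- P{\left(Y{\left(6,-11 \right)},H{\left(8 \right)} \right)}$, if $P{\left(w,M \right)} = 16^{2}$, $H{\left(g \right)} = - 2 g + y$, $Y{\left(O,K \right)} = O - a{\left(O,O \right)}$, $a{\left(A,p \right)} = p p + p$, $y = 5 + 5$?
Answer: $-256$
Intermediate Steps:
$y = 10$
$a{\left(A,p \right)} = p + p^{2}$ ($a{\left(A,p \right)} = p^{2} + p = p + p^{2}$)
$Y{\left(O,K \right)} = O - O \left(1 + O\right)$
$H{\left(g \right)} = 10 - 2 g$ ($H{\left(g \right)} = - 2 g + 10 = 10 - 2 g$)
$P{\left(w,M \right)} = 256$
$- P{\left(Y{\left(6,-11 \right)},H{\left(8 \right)} \right)} = \left(-1\right) 256 = -256$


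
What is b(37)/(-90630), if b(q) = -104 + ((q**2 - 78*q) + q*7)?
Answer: 227/15105 ≈ 0.015028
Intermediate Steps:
b(q) = -104 + q**2 - 71*q (b(q) = -104 + ((q**2 - 78*q) + 7*q) = -104 + (q**2 - 71*q) = -104 + q**2 - 71*q)
b(37)/(-90630) = (-104 + 37**2 - 71*37)/(-90630) = (-104 + 1369 - 2627)*(-1/90630) = -1362*(-1/90630) = 227/15105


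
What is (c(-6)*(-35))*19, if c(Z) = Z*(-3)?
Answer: -11970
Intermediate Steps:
c(Z) = -3*Z
(c(-6)*(-35))*19 = (-3*(-6)*(-35))*19 = (18*(-35))*19 = -630*19 = -11970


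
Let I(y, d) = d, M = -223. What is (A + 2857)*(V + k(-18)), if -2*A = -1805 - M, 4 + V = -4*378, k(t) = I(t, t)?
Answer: -5596032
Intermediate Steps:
k(t) = t
V = -1516 (V = -4 - 4*378 = -4 - 1512 = -1516)
A = 791 (A = -(-1805 - 1*(-223))/2 = -(-1805 + 223)/2 = -½*(-1582) = 791)
(A + 2857)*(V + k(-18)) = (791 + 2857)*(-1516 - 18) = 3648*(-1534) = -5596032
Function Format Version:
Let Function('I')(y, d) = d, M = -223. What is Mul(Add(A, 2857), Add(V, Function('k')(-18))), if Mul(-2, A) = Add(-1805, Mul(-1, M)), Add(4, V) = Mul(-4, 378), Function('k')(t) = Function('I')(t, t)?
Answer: -5596032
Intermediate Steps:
Function('k')(t) = t
V = -1516 (V = Add(-4, Mul(-4, 378)) = Add(-4, -1512) = -1516)
A = 791 (A = Mul(Rational(-1, 2), Add(-1805, Mul(-1, -223))) = Mul(Rational(-1, 2), Add(-1805, 223)) = Mul(Rational(-1, 2), -1582) = 791)
Mul(Add(A, 2857), Add(V, Function('k')(-18))) = Mul(Add(791, 2857), Add(-1516, -18)) = Mul(3648, -1534) = -5596032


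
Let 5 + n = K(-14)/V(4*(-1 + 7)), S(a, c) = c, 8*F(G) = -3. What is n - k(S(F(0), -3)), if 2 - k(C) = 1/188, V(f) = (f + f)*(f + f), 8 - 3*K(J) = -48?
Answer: -283711/40608 ≈ -6.9866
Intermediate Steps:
K(J) = 56/3 (K(J) = 8/3 - ⅓*(-48) = 8/3 + 16 = 56/3)
V(f) = 4*f² (V(f) = (2*f)*(2*f) = 4*f²)
F(G) = -3/8 (F(G) = (⅛)*(-3) = -3/8)
n = -4313/864 (n = -5 + 56/(3*((4*(4*(-1 + 7))²))) = -5 + 56/(3*((4*(4*6)²))) = -5 + 56/(3*((4*24²))) = -5 + 56/(3*((4*576))) = -5 + (56/3)/2304 = -5 + (56/3)*(1/2304) = -5 + 7/864 = -4313/864 ≈ -4.9919)
k(C) = 375/188 (k(C) = 2 - 1/188 = 375/188)
n - k(S(F(0), -3)) = -4313/864 - 1*375/188 = -4313/864 - 375/188 = -283711/40608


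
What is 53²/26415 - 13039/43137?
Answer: -24805928/126607095 ≈ -0.19593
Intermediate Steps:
53²/26415 - 13039/43137 = 2809*(1/26415) - 13039*1/43137 = 2809/26415 - 13039/43137 = -24805928/126607095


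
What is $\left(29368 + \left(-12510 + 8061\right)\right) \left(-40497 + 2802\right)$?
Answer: $-939321705$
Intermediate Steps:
$\left(29368 + \left(-12510 + 8061\right)\right) \left(-40497 + 2802\right) = \left(29368 - 4449\right) \left(-37695\right) = 24919 \left(-37695\right) = -939321705$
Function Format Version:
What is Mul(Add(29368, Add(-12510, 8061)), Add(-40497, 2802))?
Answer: -939321705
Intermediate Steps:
Mul(Add(29368, Add(-12510, 8061)), Add(-40497, 2802)) = Mul(Add(29368, -4449), -37695) = Mul(24919, -37695) = -939321705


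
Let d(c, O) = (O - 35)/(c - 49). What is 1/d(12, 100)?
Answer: -37/65 ≈ -0.56923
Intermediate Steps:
d(c, O) = (-35 + O)/(-49 + c)
1/d(12, 100) = 1/((-35 + 100)/(-49 + 12)) = 1/(65/(-37)) = 1/(-1/37*65) = 1/(-65/37) = -37/65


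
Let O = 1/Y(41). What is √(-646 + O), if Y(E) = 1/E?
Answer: 11*I*√5 ≈ 24.597*I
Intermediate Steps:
O = 41 (O = 1/(1/41) = 41)
√(-646 + O) = √(-646 + 41) = √(-605) = 11*I*√5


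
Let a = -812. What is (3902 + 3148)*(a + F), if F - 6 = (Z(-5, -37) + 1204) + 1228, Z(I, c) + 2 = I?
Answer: 11413950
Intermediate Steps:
Z(I, c) = -2 + I
F = 2431 (F = 6 + (((-2 - 5) + 1204) + 1228) = 6 + ((-7 + 1204) + 1228) = 6 + (1197 + 1228) = 6 + 2425 = 2431)
(3902 + 3148)*(a + F) = (3902 + 3148)*(-812 + 2431) = 7050*1619 = 11413950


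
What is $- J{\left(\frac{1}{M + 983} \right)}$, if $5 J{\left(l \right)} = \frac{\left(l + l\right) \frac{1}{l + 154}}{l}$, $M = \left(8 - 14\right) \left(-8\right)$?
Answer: $- \frac{2062}{793875} \approx -0.0025974$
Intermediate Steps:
$M = 48$ ($M = \left(-6\right) \left(-8\right) = 48$)
$J{\left(l \right)} = \frac{2}{5 \left(154 + l\right)}$ ($J{\left(l \right)} = \frac{\frac{l + l}{l + 154} \frac{1}{l}}{5} = \frac{\frac{2 l}{154 + l} \frac{1}{l}}{5} = \frac{2 \frac{1}{154 + l}}{5} = \frac{2}{5 \left(154 + l\right)}$)
$- J{\left(\frac{1}{M + 983} \right)} = - \frac{2}{5 \left(154 + \frac{1}{48 + 983}\right)} = - \frac{2}{5 \left(154 + \frac{1}{1031}\right)} = - \frac{2}{5 \cdot \frac{158775}{1031}} = - \frac{2 \cdot 1031}{5 \cdot 158775} = \left(-1\right) \frac{2062}{793875} = - \frac{2062}{793875}$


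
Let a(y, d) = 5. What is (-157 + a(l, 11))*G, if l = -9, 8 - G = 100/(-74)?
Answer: -52592/37 ≈ -1421.4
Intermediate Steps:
G = 346/37 (G = 8 - 100/(-74) = 8 - 100*(-1)/74 = 8 - 1*(-50/37) = 8 + 50/37 = 346/37 ≈ 9.3513)
(-157 + a(l, 11))*G = (-157 + 5)*(346/37) = -152*346/37 = -52592/37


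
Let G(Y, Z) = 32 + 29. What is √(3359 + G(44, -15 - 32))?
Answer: 6*√95 ≈ 58.481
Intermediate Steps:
G(Y, Z) = 61
√(3359 + G(44, -15 - 32)) = √(3359 + 61) = √3420 = 6*√95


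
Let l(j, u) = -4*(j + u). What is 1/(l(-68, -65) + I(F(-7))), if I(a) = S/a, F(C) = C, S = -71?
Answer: 7/3795 ≈ 0.0018445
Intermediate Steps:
l(j, u) = -4*j - 4*u
I(a) = -71/a
1/(l(-68, -65) + I(F(-7))) = 1/((-4*(-68) - 4*(-65)) - 71/(-7)) = 1/((272 + 260) - 71*(-⅐)) = 1/(532 + 71/7) = 1/(3795/7) = 7/3795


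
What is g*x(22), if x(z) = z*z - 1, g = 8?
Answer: 3864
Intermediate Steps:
x(z) = -1 + z² (x(z) = z² - 1 = -1 + z²)
g*x(22) = 8*(-1 + 22²) = 8*(-1 + 484) = 8*483 = 3864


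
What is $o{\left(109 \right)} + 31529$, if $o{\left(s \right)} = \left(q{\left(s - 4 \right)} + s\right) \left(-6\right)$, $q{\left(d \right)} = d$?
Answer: $30245$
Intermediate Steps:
$o{\left(s \right)} = 24 - 12 s$ ($o{\left(s \right)} = \left(\left(s - 4\right) + s\right) \left(-6\right) = \left(\left(-4 + s\right) + s\right) \left(-6\right) = \left(-4 + 2 s\right) \left(-6\right) = 24 - 12 s$)
$o{\left(109 \right)} + 31529 = \left(24 - 1308\right) + 31529 = -1284 + 31529 = 30245$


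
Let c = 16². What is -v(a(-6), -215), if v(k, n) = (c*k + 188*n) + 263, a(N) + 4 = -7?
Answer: 42973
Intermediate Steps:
a(N) = -11 (a(N) = -4 - 7 = -11)
c = 256
v(k, n) = 263 + 188*n + 256*k (v(k, n) = (256*k + 188*n) + 263 = (188*n + 256*k) + 263 = 263 + 188*n + 256*k)
-v(a(-6), -215) = -(263 + 188*(-215) + 256*(-11)) = -(263 - 40420 - 2816) = -1*(-42973) = 42973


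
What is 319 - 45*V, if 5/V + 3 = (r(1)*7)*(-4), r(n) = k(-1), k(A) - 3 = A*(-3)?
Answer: 6086/19 ≈ 320.32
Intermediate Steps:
k(A) = 3 - 3*A (k(A) = 3 + A*(-3) = 3 - 3*A)
r(n) = 6 (r(n) = 3 - 3*(-1) = 3 + 3 = 6)
V = -5/171 (V = 5/(-3 + (6*7)*(-4)) = 5/(-3 + 42*(-4)) = 5/(-3 - 168) = 5/(-171) = 5*(-1/171) = -5/171 ≈ -0.029240)
319 - 45*V = 319 - 45*(-5/171) = 319 + 25/19 = 6086/19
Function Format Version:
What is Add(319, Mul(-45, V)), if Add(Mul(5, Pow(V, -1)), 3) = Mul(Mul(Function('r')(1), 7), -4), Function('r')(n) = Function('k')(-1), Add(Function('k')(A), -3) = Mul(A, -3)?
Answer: Rational(6086, 19) ≈ 320.32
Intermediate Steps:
Function('k')(A) = Add(3, Mul(-3, A)) (Function('k')(A) = Add(3, Mul(A, -3)) = Add(3, Mul(-3, A)))
Function('r')(n) = 6 (Function('r')(n) = Add(3, Mul(-3, -1)) = Add(3, 3) = 6)
V = Rational(-5, 171) (V = Mul(5, Pow(Add(-3, Mul(Mul(6, 7), -4)), -1)) = Mul(5, Pow(Add(-3, Mul(42, -4)), -1)) = Mul(5, Pow(Add(-3, -168), -1)) = Mul(5, Pow(-171, -1)) = Mul(5, Rational(-1, 171)) = Rational(-5, 171) ≈ -0.029240)
Add(319, Mul(-45, V)) = Add(319, Mul(-45, Rational(-5, 171))) = Add(319, Rational(25, 19)) = Rational(6086, 19)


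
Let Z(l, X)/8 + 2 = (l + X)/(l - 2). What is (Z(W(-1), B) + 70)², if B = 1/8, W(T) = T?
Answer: 28561/9 ≈ 3173.4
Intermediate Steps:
B = ⅛ ≈ 0.12500
Z(l, X) = -16 + 8*(X + l)/(-2 + l) (Z(l, X) = -16 + 8*((l + X)/(l - 2)) = -16 + 8*((X + l)/(-2 + l)) = -16 + 8*(X + l)/(-2 + l))
(Z(W(-1), B) + 70)² = (8*(4 + ⅛ - 1*(-1))/(-2 - 1) + 70)² = (8*(4 + ⅛ + 1)/(-3) + 70)² = (8*(-⅓)*(41/8) + 70)² = (-41/3 + 70)² = (169/3)² = 28561/9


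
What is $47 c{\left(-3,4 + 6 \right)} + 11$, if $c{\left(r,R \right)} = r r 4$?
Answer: $1703$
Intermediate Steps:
$c{\left(r,R \right)} = 4 r^{2}$ ($c{\left(r,R \right)} = r^{2} \cdot 4 = 4 r^{2}$)
$47 c{\left(-3,4 + 6 \right)} + 11 = 47 \cdot 4 \left(-3\right)^{2} + 11 = 47 \cdot 4 \cdot 9 + 11 = 47 \cdot 36 + 11 = 1692 + 11 = 1703$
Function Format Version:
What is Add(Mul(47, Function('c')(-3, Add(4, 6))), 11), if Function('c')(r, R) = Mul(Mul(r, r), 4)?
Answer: 1703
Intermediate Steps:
Function('c')(r, R) = Mul(4, Pow(r, 2)) (Function('c')(r, R) = Mul(Pow(r, 2), 4) = Mul(4, Pow(r, 2)))
Add(Mul(47, Function('c')(-3, Add(4, 6))), 11) = Add(Mul(47, Mul(4, Pow(-3, 2))), 11) = Add(Mul(47, Mul(4, 9)), 11) = Add(Mul(47, 36), 11) = Add(1692, 11) = 1703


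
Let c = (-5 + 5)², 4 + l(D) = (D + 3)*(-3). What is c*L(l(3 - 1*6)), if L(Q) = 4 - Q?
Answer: 0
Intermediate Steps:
l(D) = -13 - 3*D (l(D) = -4 + (D + 3)*(-3) = -4 + (3 + D)*(-3) = -4 + (-9 - 3*D) = -13 - 3*D)
c = 0 (c = 0² = 0)
c*L(l(3 - 1*6)) = 0*(4 - (-13 - 3*(3 - 1*6))) = 0*(4 - (-13 - 3*(3 - 6))) = 0*(4 - (-13 - 3*(-3))) = 0*(4 - (-13 + 9)) = 0*(4 - 1*(-4)) = 0*(4 + 4) = 0*8 = 0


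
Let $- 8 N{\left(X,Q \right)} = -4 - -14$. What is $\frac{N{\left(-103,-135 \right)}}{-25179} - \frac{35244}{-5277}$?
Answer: $\frac{1183220363}{177159444} \approx 6.6788$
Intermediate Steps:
$N{\left(X,Q \right)} = - \frac{5}{4}$ ($N{\left(X,Q \right)} = - \frac{-4 - -14}{8} = - \frac{-4 + 14}{8} = \left(- \frac{1}{8}\right) 10 = - \frac{5}{4}$)
$\frac{N{\left(-103,-135 \right)}}{-25179} - \frac{35244}{-5277} = - \frac{5}{4 \left(-25179\right)} - \frac{35244}{-5277} = \left(- \frac{5}{4}\right) \left(- \frac{1}{25179}\right) - - \frac{11748}{1759} = \frac{5}{100716} + \frac{11748}{1759} = \frac{1183220363}{177159444}$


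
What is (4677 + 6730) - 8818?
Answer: 2589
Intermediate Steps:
(4677 + 6730) - 8818 = 11407 - 8818 = 2589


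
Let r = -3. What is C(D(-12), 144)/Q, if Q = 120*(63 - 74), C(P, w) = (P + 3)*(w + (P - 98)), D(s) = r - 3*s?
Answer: -237/110 ≈ -2.1545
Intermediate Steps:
D(s) = -3 - 3*s
C(P, w) = (3 + P)*(-98 + P + w) (C(P, w) = (3 + P)*(w + (-98 + P)) = (3 + P)*(-98 + P + w))
Q = -1320 (Q = 120*(-11) = -1320)
C(D(-12), 144)/Q = (-294 + (-3 - 3*(-12))² - 95*(-3 - 3*(-12)) + 3*144 + (-3 - 3*(-12))*144)/(-1320) = (-294 + (-3 + 36)² - 95*(-3 + 36) + 432 + (-3 + 36)*144)*(-1/1320) = (-294 + 33² - 95*33 + 432 + 33*144)*(-1/1320) = (-294 + 1089 - 3135 + 432 + 4752)*(-1/1320) = 2844*(-1/1320) = -237/110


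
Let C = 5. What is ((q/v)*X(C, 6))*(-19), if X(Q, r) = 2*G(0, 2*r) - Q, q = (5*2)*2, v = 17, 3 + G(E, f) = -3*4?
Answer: 13300/17 ≈ 782.35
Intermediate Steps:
G(E, f) = -15 (G(E, f) = -3 - 3*4 = -3 - 12 = -15)
q = 20 (q = 10*2 = 20)
X(Q, r) = -30 - Q (X(Q, r) = 2*(-15) - Q = -30 - Q)
((q/v)*X(C, 6))*(-19) = ((20/17)*(-30 - 1*5))*(-19) = ((20*(1/17))*(-30 - 5))*(-19) = ((20/17)*(-35))*(-19) = -700/17*(-19) = 13300/17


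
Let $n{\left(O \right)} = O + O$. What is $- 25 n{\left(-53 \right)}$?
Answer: $2650$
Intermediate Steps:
$n{\left(O \right)} = 2 O$
$- 25 n{\left(-53 \right)} = - 25 \cdot 2 \left(-53\right) = \left(-25\right) \left(-106\right) = 2650$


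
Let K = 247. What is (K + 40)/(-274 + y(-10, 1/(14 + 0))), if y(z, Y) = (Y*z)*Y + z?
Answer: -28126/27837 ≈ -1.0104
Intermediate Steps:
y(z, Y) = z + z*Y² (y(z, Y) = z*Y² + z = z + z*Y²)
(K + 40)/(-274 + y(-10, 1/(14 + 0))) = (247 + 40)/(-274 - 10*(1 + (1/(14 + 0))²)) = 287/(-274 - 10*(1 + (1/14)²)) = 287/(-274 - 10*(1 + 1/196)) = 287/(-274 - 10*197/196) = 287/(-274 - 985/98) = 287/(-27837/98) = 287*(-98/27837) = -28126/27837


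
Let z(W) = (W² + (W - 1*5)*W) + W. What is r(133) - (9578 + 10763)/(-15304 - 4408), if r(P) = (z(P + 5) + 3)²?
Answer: 27777687602293/19712 ≈ 1.4092e+9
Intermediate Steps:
z(W) = W + W² + W*(-5 + W) (z(W) = (W² + (W - 5)*W) + W = (W² + (-5 + W)*W) + W = (W² + W*(-5 + W)) + W = W + W² + W*(-5 + W))
r(P) = (3 + 2*(3 + P)*(5 + P))² (r(P) = (2*(P + 5)*(-2 + (P + 5)) + 3)² = (2*(5 + P)*(-2 + (5 + P)) + 3)² = (2*(5 + P)*(3 + P) + 3)² = (2*(3 + P)*(5 + P) + 3)² = (3 + 2*(3 + P)*(5 + P))²)
r(133) - (9578 + 10763)/(-15304 - 4408) = (3 + 2*(3 + 133)*(5 + 133))² - (9578 + 10763)/(-15304 - 4408) = (3 + 2*136*138)² - 20341/(-19712) = (3 + 37536)² - 20341*(-1)/19712 = 37539² - 1*(-20341/19712) = 1409176521 + 20341/19712 = 27777687602293/19712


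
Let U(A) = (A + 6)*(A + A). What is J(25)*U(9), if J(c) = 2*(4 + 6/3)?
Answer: 3240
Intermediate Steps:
U(A) = 2*A*(6 + A) (U(A) = (6 + A)*(2*A) = 2*A*(6 + A))
J(c) = 12 (J(c) = 2*(4 + 6*(⅓)) = 2*(4 + 2) = 2*6 = 12)
J(25)*U(9) = 12*(2*9*(6 + 9)) = 12*(2*9*15) = 12*270 = 3240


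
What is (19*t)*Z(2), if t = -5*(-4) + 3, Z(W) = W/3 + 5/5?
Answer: 2185/3 ≈ 728.33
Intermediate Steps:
Z(W) = 1 + W/3 (Z(W) = W*(1/3) + 5*(1/5) = W/3 + 1 = 1 + W/3)
t = 23 (t = 20 + 3 = 23)
(19*t)*Z(2) = (19*23)*(1 + (1/3)*2) = 437*(1 + 2/3) = 437*(5/3) = 2185/3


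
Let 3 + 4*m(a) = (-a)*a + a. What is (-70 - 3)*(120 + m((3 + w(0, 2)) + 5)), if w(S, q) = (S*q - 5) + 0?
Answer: -34383/4 ≈ -8595.8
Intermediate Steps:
w(S, q) = -5 + S*q (w(S, q) = (-5 + S*q) + 0 = -5 + S*q)
m(a) = -3/4 - a**2/4 + a/4 (m(a) = -3/4 + ((-a)*a + a)/4 = -3/4 + (-a**2 + a)/4 = -3/4 + (a - a**2)/4 = -3/4 + (-a**2/4 + a/4) = -3/4 - a**2/4 + a/4)
(-70 - 3)*(120 + m((3 + w(0, 2)) + 5)) = (-70 - 3)*(120 + (-3/4 - ((3 + (-5 + 0*2)) + 5)**2/4 + ((3 + (-5 + 0*2)) + 5)/4)) = -73*(120 + (-3/4 - ((3 + (-5 + 0)) + 5)**2/4 + ((3 + (-5 + 0)) + 5)/4)) = -73*(120 + (-3/4 - ((3 - 5) + 5)**2/4 + ((3 - 5) + 5)/4)) = -73*(120 + (-3/4 - (-2 + 5)**2/4 + (-2 + 5)/4)) = -73*(120 + (-3/4 - 1/4*3**2 + (1/4)*3)) = -73*(120 + (-3/4 - 1/4*9 + 3/4)) = -73*(120 + (-3/4 - 9/4 + 3/4)) = -73*(120 - 9/4) = -73*471/4 = -34383/4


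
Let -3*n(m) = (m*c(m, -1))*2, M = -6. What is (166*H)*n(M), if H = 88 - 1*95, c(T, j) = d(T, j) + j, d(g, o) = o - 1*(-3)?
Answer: -4648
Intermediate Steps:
d(g, o) = 3 + o (d(g, o) = o + 3 = 3 + o)
c(T, j) = 3 + 2*j (c(T, j) = (3 + j) + j = 3 + 2*j)
H = -7 (H = 88 - 95 = -7)
n(m) = -2*m/3 (n(m) = -m*(3 + 2*(-1))*2/3 = -m*(3 - 2)*2/3 = -m*1*2/3 = -m*2/3 = -2*m/3)
(166*H)*n(M) = (166*(-7))*(-⅔*(-6)) = -1162*4 = -4648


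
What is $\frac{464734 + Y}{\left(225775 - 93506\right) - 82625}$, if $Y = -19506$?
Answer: $\frac{15901}{1773} \approx 8.9684$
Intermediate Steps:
$\frac{464734 + Y}{\left(225775 - 93506\right) - 82625} = \frac{464734 - 19506}{\left(225775 - 93506\right) - 82625} = \frac{445228}{132269 - 82625} = \frac{445228}{49644} = 445228 \cdot \frac{1}{49644} = \frac{15901}{1773}$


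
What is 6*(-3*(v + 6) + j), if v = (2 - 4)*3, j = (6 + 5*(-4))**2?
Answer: 1176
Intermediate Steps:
j = 196 (j = (6 - 20)**2 = (-14)**2 = 196)
v = -6 (v = -2*3 = -6)
6*(-3*(v + 6) + j) = 6*(-3*(-6 + 6) + 196) = 6*(-3*0 + 196) = 6*(0 + 196) = 6*196 = 1176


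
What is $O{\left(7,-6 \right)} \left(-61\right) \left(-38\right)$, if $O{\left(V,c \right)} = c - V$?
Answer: $-30134$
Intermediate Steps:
$O{\left(7,-6 \right)} \left(-61\right) \left(-38\right) = \left(-6 - 7\right) \left(-61\right) \left(-38\right) = \left(-13\right) \left(-61\right) \left(-38\right) = 793 \left(-38\right) = -30134$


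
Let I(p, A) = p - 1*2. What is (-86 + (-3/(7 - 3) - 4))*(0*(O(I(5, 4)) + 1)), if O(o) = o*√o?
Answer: 0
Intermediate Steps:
I(p, A) = -2 + p (I(p, A) = p - 2 = -2 + p)
O(o) = o^(3/2)
(-86 + (-3/(7 - 3) - 4))*(0*(O(I(5, 4)) + 1)) = (-86 + (-3/(7 - 3) - 4))*(0*((-2 + 5)^(3/2) + 1)) = (-86 + (-3/4 - 4))*(0*(3^(3/2) + 1)) = (-86 + (-3*¼ - 4))*(0*(3*√3 + 1)) = (-86 + (-¾ - 4))*(0*(1 + 3*√3)) = (-86 - 19/4)*0 = -363/4*0 = 0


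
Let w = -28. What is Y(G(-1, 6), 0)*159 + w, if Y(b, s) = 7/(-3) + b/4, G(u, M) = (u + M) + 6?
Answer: 153/4 ≈ 38.250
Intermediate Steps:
G(u, M) = 6 + M + u (G(u, M) = (M + u) + 6 = 6 + M + u)
Y(b, s) = -7/3 + b/4 (Y(b, s) = 7*(-⅓) + b*(¼) = -7/3 + b/4)
Y(G(-1, 6), 0)*159 + w = (-7/3 + (6 + 6 - 1)/4)*159 - 28 = (-7/3 + (¼)*11)*159 - 28 = (-7/3 + 11/4)*159 - 28 = (5/12)*159 - 28 = 265/4 - 28 = 153/4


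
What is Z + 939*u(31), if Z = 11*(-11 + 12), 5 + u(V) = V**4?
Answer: 867181535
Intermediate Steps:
u(V) = -5 + V**4
Z = 11 (Z = 11*1 = 11)
Z + 939*u(31) = 11 + 939*(-5 + 31**4) = 11 + 939*(-5 + 923521) = 11 + 939*923516 = 11 + 867181524 = 867181535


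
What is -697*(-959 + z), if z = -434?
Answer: 970921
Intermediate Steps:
-697*(-959 + z) = -697*(-959 - 434) = -697*(-1393) = 970921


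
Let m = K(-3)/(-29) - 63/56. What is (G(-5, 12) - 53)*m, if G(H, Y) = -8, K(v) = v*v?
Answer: 20313/232 ≈ 87.556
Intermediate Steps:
K(v) = v²
m = -333/232 (m = (-3)²/(-29) - 63/56 = 9*(-1/29) - 63*1/56 = -9/29 - 9/8 = -333/232 ≈ -1.4353)
(G(-5, 12) - 53)*m = (-8 - 53)*(-333/232) = -61*(-333/232) = 20313/232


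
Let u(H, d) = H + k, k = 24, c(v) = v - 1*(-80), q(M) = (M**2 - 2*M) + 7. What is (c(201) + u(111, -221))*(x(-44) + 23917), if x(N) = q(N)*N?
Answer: -27225952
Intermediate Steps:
q(M) = 7 + M**2 - 2*M
c(v) = 80 + v (c(v) = v + 80 = 80 + v)
x(N) = N*(7 + N**2 - 2*N) (x(N) = (7 + N**2 - 2*N)*N = N*(7 + N**2 - 2*N))
u(H, d) = 24 + H (u(H, d) = H + 24 = 24 + H)
(c(201) + u(111, -221))*(x(-44) + 23917) = ((80 + 201) + (24 + 111))*(-44*(7 + (-44)**2 - 2*(-44)) + 23917) = (281 + 135)*(-44*(7 + 1936 + 88) + 23917) = 416*(-44*2031 + 23917) = 416*(-89364 + 23917) = 416*(-65447) = -27225952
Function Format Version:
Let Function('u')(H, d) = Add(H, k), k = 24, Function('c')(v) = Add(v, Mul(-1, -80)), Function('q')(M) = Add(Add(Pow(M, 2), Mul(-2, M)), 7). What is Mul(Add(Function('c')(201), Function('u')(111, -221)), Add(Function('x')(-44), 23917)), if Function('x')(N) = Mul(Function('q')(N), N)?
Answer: -27225952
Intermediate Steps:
Function('q')(M) = Add(7, Pow(M, 2), Mul(-2, M))
Function('c')(v) = Add(80, v) (Function('c')(v) = Add(v, 80) = Add(80, v))
Function('x')(N) = Mul(N, Add(7, Pow(N, 2), Mul(-2, N))) (Function('x')(N) = Mul(Add(7, Pow(N, 2), Mul(-2, N)), N) = Mul(N, Add(7, Pow(N, 2), Mul(-2, N))))
Function('u')(H, d) = Add(24, H) (Function('u')(H, d) = Add(H, 24) = Add(24, H))
Mul(Add(Function('c')(201), Function('u')(111, -221)), Add(Function('x')(-44), 23917)) = Mul(Add(Add(80, 201), Add(24, 111)), Add(Mul(-44, Add(7, Pow(-44, 2), Mul(-2, -44))), 23917)) = Mul(Add(281, 135), Add(Mul(-44, Add(7, 1936, 88)), 23917)) = Mul(416, Add(Mul(-44, 2031), 23917)) = Mul(416, Add(-89364, 23917)) = Mul(416, -65447) = -27225952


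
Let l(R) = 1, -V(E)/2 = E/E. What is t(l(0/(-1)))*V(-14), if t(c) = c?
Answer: -2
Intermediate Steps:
V(E) = -2 (V(E) = -2*E/E = -2*1 = -2)
t(l(0/(-1)))*V(-14) = 1*(-2) = -2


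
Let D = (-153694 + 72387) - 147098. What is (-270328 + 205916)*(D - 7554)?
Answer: 15198591108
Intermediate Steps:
D = -228405 (D = -81307 - 147098 = -228405)
(-270328 + 205916)*(D - 7554) = (-270328 + 205916)*(-228405 - 7554) = -64412*(-235959) = 15198591108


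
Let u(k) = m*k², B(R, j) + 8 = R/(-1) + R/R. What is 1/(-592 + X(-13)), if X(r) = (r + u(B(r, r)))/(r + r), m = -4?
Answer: -26/15235 ≈ -0.0017066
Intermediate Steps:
B(R, j) = -7 - R (B(R, j) = -8 + (R/(-1) + R/R) = -8 + (R*(-1) + 1) = -8 + (-R + 1) = -8 + (1 - R) = -7 - R)
u(k) = -4*k²
X(r) = (r - 4*(-7 - r)²)/(2*r) (X(r) = (r - 4*(-7 - r)²)/(r + r) = (r - 4*(-7 - r)²)/((2*r)) = (r - 4*(-7 - r)²)*(1/(2*r)) = (r - 4*(-7 - r)²)/(2*r))
1/(-592 + X(-13)) = 1/(-592 + (½)*(-13 - 4*(7 - 13)²)/(-13)) = 1/(-592 + (½)*(-1/13)*(-13 - 4*(-6)²)) = 1/(-592 + (½)*(-1/13)*(-13 - 4*36)) = 1/(-592 + (½)*(-1/13)*(-13 - 144)) = 1/(-592 + (½)*(-1/13)*(-157)) = 1/(-592 + 157/26) = 1/(-15235/26) = -26/15235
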